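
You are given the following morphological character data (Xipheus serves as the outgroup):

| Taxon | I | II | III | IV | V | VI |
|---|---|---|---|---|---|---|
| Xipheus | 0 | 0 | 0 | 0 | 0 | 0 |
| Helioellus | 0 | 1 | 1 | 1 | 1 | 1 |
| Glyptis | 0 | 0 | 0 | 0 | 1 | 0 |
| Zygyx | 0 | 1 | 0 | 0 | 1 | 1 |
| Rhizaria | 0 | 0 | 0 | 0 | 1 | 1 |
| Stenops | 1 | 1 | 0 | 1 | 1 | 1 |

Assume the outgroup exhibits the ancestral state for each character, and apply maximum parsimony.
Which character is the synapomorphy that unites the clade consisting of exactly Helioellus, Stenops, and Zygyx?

II

The outgroup has state '0' for every character, so '1' is the derived state throughout.
I: derived state '1' in Stenops only — an autapomorphy, so it tells us nothing about relationships among taxa.
II: derived state '1' in Helioellus, Stenops, and Zygyx only — synapomorphy for {Helioellus, Stenops, Zygyx}.
III (derived state '1') is unique to Helioellus (autapomorphy; uninformative for grouping).
Only Helioellus and Stenops show the derived state '1' for IV, supporting them as a clade.
V (derived state '1') is shared by all ingroup taxa — unites the whole ingroup.
VI (derived state '1') is shared by Helioellus, Rhizaria, Stenops, and Zygyx — a synapomorphy uniting that clade.
Most parsimonious ingroup topology: ((((Helioellus,Stenops),Zygyx),Rhizaria),Glyptis).
The clade {Helioellus, Stenops, Zygyx} is supported by II: its derived state '1' occurs in exactly those taxa and in no other taxon (including the outgroup).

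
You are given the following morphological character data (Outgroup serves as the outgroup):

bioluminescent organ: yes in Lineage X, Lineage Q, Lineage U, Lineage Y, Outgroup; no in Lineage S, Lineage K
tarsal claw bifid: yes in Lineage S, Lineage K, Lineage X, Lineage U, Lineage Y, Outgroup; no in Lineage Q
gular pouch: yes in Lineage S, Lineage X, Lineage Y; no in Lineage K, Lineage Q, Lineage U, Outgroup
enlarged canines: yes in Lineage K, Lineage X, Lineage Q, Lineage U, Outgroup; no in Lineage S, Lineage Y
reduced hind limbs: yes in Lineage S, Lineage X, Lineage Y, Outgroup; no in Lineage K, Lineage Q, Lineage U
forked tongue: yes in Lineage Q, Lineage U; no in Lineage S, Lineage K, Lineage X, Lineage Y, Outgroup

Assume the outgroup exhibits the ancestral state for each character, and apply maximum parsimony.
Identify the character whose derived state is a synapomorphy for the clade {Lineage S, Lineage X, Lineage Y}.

gular pouch

Character polarity is set by the outgroup: the derived state is whichever differs from the outgroup's state, so for bioluminescent organ, tarsal claw bifid, enlarged canines, reduced hind limbs the derived state is 'no', and for the remaining characters it is 'yes'.
bioluminescent organ (state 'no') occurs in Lineage K and Lineage S but conflicts with the nesting implied by the other characters — most parsimoniously interpreted as homoplasy.
tarsal claw bifid (derived state 'no') is unique to Lineage Q (autapomorphy; uninformative for grouping).
gular pouch (derived state 'yes') is shared by Lineage S, Lineage X, and Lineage Y — a synapomorphy uniting that clade.
enlarged canines (derived state 'no') is shared by Lineage S and Lineage Y — a synapomorphy uniting that clade.
reduced hind limbs: derived state 'no' in Lineage K, Lineage Q, and Lineage U only — synapomorphy for {Lineage K, Lineage Q, Lineage U}.
forked tongue: derived state 'yes' in Lineage Q and Lineage U only — synapomorphy for {Lineage Q, Lineage U}.
Most parsimonious ingroup topology: ((Lineage K,(Lineage U,Lineage Q)),(Lineage X,(Lineage S,Lineage Y))).
The clade {Lineage S, Lineage X, Lineage Y} is supported by gular pouch: its derived state 'yes' occurs in exactly those taxa and in no other taxon (including the outgroup).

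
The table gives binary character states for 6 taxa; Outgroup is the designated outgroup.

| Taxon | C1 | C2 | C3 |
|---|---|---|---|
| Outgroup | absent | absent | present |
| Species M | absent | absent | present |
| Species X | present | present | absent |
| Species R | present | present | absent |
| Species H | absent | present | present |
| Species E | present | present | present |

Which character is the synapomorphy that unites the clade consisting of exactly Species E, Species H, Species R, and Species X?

C2

Character polarity is set by the outgroup: the derived state is whichever differs from the outgroup's state, so for C3 the derived state is 'absent', and for the remaining characters it is 'present'.
C1 (derived state 'present') is shared by Species E, Species R, and Species X — a synapomorphy uniting that clade.
Only Species E, Species H, Species R, and Species X show the derived state 'present' for C2, supporting them as a clade.
C3 (derived state 'absent') is shared by Species R and Species X — a synapomorphy uniting that clade.
Most parsimonious ingroup topology: (Species M,(((Species X,Species R),Species E),Species H)).
The clade {Species E, Species H, Species R, Species X} is supported by C2: its derived state 'present' occurs in exactly those taxa and in no other taxon (including the outgroup).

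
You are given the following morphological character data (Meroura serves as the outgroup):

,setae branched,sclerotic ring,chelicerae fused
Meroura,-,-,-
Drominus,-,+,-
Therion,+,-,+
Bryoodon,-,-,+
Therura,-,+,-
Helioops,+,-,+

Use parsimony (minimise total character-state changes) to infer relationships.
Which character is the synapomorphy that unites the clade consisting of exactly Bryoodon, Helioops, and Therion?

chelicerae fused

The outgroup has state '-' for every character, so '+' is the derived state throughout.
Only Helioops and Therion show the derived state '+' for setae branched, supporting them as a clade.
sclerotic ring: derived state '+' in Drominus and Therura only — synapomorphy for {Drominus, Therura}.
chelicerae fused: derived state '+' in Bryoodon, Helioops, and Therion only — synapomorphy for {Bryoodon, Helioops, Therion}.
Most parsimonious ingroup topology: ((Drominus,Therura),((Therion,Helioops),Bryoodon)).
The clade {Bryoodon, Helioops, Therion} is supported by chelicerae fused: its derived state '+' occurs in exactly those taxa and in no other taxon (including the outgroup).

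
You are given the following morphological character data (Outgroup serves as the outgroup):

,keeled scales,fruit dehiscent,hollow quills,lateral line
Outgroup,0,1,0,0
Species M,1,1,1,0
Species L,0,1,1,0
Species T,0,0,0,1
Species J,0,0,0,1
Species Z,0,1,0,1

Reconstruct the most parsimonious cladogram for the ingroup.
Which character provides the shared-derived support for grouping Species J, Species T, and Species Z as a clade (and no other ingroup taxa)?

lateral line

Character polarity is set by the outgroup: the derived state is whichever differs from the outgroup's state, so for fruit dehiscent the derived state is '0', and for the remaining characters it is '1'.
keeled scales (derived state '1') is unique to Species M (autapomorphy; uninformative for grouping).
Only Species J and Species T show the derived state '0' for fruit dehiscent, supporting them as a clade.
Only Species L and Species M show the derived state '1' for hollow quills, supporting them as a clade.
Only Species J, Species T, and Species Z show the derived state '1' for lateral line, supporting them as a clade.
Most parsimonious ingroup topology: ((Species M,Species L),((Species T,Species J),Species Z)).
The clade {Species J, Species T, Species Z} is supported by lateral line: its derived state '1' occurs in exactly those taxa and in no other taxon (including the outgroup).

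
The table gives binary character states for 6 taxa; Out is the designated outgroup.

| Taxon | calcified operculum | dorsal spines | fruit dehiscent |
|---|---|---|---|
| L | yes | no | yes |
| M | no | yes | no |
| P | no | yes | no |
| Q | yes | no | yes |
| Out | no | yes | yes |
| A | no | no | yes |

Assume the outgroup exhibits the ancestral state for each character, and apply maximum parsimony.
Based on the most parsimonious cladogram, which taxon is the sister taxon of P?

Character polarity is set by the outgroup: the derived state is whichever differs from the outgroup's state, so for dorsal spines, fruit dehiscent the derived state is 'no', and for the remaining characters it is 'yes'.
calcified operculum: derived state 'yes' in L and Q only — synapomorphy for {L, Q}.
dorsal spines (derived state 'no') is shared by A, L, and Q — a synapomorphy uniting that clade.
Only M and P show the derived state 'no' for fruit dehiscent, supporting them as a clade.
Most parsimonious ingroup topology: ((M,P),((Q,L),A)).
P and M form a cherry on this tree, so they are sister taxa.

M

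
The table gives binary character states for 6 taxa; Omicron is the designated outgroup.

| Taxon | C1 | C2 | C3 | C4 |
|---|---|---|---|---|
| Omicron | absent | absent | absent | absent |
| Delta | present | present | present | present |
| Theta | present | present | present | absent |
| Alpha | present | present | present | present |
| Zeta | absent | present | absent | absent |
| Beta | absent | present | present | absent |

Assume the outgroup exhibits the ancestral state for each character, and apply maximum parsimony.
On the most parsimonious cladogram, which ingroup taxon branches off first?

Zeta

The outgroup has state 'absent' for every character, so 'present' is the derived state throughout.
C1 (derived state 'present') is shared by Alpha, Delta, and Theta — a synapomorphy uniting that clade.
C2 (derived state 'present') is shared by all ingroup taxa — unites the whole ingroup.
Only Alpha, Beta, Delta, and Theta show the derived state 'present' for C3, supporting them as a clade.
C4 (derived state 'present') is shared by Alpha and Delta — a synapomorphy uniting that clade.
Most parsimonious ingroup topology: ((((Delta,Alpha),Theta),Beta),Zeta).
Zeta is sister to the clade containing all other ingroup taxa, so it is the earliest-diverging (most basal) ingroup lineage.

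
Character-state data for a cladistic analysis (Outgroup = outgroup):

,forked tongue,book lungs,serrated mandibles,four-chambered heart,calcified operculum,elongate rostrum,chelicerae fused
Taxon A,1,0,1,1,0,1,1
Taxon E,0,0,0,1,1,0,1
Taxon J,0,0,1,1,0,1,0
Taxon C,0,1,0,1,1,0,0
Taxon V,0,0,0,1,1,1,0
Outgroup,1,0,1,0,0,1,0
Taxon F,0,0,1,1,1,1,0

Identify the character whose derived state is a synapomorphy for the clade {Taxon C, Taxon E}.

elongate rostrum

Character polarity is set by the outgroup: the derived state is whichever differs from the outgroup's state, so for forked tongue, serrated mandibles, elongate rostrum the derived state is '0', and for the remaining characters it is '1'.
forked tongue (derived state '0') is shared by Taxon C, Taxon E, Taxon F, Taxon J, and Taxon V — a synapomorphy uniting that clade.
book lungs: derived state '1' in Taxon C only — an autapomorphy, so it tells us nothing about relationships among taxa.
serrated mandibles: derived state '0' in Taxon C, Taxon E, and Taxon V only — synapomorphy for {Taxon C, Taxon E, Taxon V}.
four-chambered heart (derived state '1') is shared by all ingroup taxa — unites the whole ingroup.
calcified operculum (derived state '1') is shared by Taxon C, Taxon E, Taxon F, and Taxon V — a synapomorphy uniting that clade.
Only Taxon C and Taxon E show the derived state '0' for elongate rostrum, supporting them as a clade.
chelicerae fused groups Taxon A and Taxon E, which is incompatible with the clades supported by the remaining characters; treating it as convergent (homoplasy) costs fewer steps than any alternative tree.
Most parsimonious ingroup topology: ((((Taxon V,(Taxon E,Taxon C)),Taxon F),Taxon J),Taxon A).
The clade {Taxon C, Taxon E} is supported by elongate rostrum: its derived state '0' occurs in exactly those taxa and in no other taxon (including the outgroup).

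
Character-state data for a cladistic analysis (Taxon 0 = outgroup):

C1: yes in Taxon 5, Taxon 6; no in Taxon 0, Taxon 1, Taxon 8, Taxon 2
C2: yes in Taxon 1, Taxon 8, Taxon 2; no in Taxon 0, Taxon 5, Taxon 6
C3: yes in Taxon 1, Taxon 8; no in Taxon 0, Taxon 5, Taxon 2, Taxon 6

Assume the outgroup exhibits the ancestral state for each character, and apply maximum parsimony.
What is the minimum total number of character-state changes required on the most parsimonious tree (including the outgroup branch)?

The outgroup has state 'no' for every character, so 'yes' is the derived state throughout.
Only Taxon 5 and Taxon 6 show the derived state 'yes' for C1, supporting them as a clade.
C2: derived state 'yes' in Taxon 1, Taxon 2, and Taxon 8 only — synapomorphy for {Taxon 1, Taxon 2, Taxon 8}.
Only Taxon 1 and Taxon 8 show the derived state 'yes' for C3, supporting them as a clade.
Most parsimonious ingroup topology: (((Taxon 1,Taxon 8),Taxon 2),(Taxon 5,Taxon 6)).
Changes per character on this tree: C1: 1; C2: 1; C3: 1.
Total = 3.

3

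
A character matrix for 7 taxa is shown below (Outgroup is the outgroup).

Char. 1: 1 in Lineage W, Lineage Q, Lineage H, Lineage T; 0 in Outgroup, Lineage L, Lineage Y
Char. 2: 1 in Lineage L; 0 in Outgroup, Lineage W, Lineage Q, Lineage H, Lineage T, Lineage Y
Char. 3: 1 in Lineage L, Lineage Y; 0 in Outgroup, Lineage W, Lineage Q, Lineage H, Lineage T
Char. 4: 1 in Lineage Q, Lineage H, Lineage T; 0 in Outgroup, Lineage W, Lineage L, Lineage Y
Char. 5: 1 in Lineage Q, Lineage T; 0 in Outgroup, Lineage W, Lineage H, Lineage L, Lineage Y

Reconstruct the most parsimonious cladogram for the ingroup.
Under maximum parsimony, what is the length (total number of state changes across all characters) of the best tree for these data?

5

The outgroup has state '0' for every character, so '1' is the derived state throughout.
Only Lineage H, Lineage Q, Lineage T, and Lineage W show the derived state '1' for Char. 1, supporting them as a clade.
Char. 2: derived state '1' in Lineage L only — an autapomorphy, so it tells us nothing about relationships among taxa.
Char. 3: derived state '1' in Lineage L and Lineage Y only — synapomorphy for {Lineage L, Lineage Y}.
Char. 4 (derived state '1') is shared by Lineage H, Lineage Q, and Lineage T — a synapomorphy uniting that clade.
Char. 5: derived state '1' in Lineage Q and Lineage T only — synapomorphy for {Lineage Q, Lineage T}.
Most parsimonious ingroup topology: ((Lineage W,((Lineage Q,Lineage T),Lineage H)),(Lineage L,Lineage Y)).
Changes per character on this tree: Char. 1: 1; Char. 2: 1; Char. 3: 1; Char. 4: 1; Char. 5: 1.
Total = 5.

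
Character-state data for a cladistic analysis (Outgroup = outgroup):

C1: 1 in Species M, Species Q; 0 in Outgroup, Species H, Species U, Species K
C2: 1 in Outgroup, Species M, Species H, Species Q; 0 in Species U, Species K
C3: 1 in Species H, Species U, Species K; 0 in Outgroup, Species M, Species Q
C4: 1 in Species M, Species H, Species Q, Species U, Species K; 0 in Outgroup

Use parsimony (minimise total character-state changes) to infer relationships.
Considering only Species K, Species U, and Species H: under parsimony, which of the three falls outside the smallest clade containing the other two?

Species H

Character polarity is set by the outgroup: the derived state is whichever differs from the outgroup's state, so for C2 the derived state is '0', and for the remaining characters it is '1'.
C1: derived state '1' in Species M and Species Q only — synapomorphy for {Species M, Species Q}.
Only Species K and Species U show the derived state '0' for C2, supporting them as a clade.
C3 (derived state '1') is shared by Species H, Species K, and Species U — a synapomorphy uniting that clade.
C4 (derived state '1') is shared by all ingroup taxa — unites the whole ingroup.
Most parsimonious ingroup topology: ((Species M,Species Q),(Species H,(Species U,Species K))).
Species K and Species U share a more recent common ancestor with each other than either does with Species H, so Species H is the least closely related of the three.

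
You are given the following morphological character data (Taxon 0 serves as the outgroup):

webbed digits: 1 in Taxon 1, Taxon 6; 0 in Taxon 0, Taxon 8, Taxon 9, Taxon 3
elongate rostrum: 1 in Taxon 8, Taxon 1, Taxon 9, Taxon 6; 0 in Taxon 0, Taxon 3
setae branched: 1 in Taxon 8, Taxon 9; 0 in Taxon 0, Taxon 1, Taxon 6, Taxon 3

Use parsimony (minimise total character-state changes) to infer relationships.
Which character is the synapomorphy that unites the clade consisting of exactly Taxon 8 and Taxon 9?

The outgroup has state '0' for every character, so '1' is the derived state throughout.
webbed digits: derived state '1' in Taxon 1 and Taxon 6 only — synapomorphy for {Taxon 1, Taxon 6}.
Only Taxon 1, Taxon 6, Taxon 8, and Taxon 9 show the derived state '1' for elongate rostrum, supporting them as a clade.
setae branched (derived state '1') is shared by Taxon 8 and Taxon 9 — a synapomorphy uniting that clade.
Most parsimonious ingroup topology: (((Taxon 8,Taxon 9),(Taxon 1,Taxon 6)),Taxon 3).
The clade {Taxon 8, Taxon 9} is supported by setae branched: its derived state '1' occurs in exactly those taxa and in no other taxon (including the outgroup).

setae branched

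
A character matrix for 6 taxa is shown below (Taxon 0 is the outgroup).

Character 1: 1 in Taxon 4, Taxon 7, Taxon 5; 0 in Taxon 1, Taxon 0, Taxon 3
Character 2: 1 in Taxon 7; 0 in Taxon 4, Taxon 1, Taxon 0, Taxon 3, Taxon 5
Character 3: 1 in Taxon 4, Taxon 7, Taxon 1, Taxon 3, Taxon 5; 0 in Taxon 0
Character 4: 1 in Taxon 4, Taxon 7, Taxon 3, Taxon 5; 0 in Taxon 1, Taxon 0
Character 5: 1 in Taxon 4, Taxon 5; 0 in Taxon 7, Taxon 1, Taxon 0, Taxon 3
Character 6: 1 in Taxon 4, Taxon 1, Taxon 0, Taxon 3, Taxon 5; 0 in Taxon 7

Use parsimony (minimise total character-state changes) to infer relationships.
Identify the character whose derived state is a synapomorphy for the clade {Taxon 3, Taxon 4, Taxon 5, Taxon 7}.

Character 4

Character polarity is set by the outgroup: the derived state is whichever differs from the outgroup's state, so for Character 6 the derived state is '0', and for the remaining characters it is '1'.
Only Taxon 4, Taxon 5, and Taxon 7 show the derived state '1' for Character 1, supporting them as a clade.
Character 2 (derived state '1') is unique to Taxon 7 (autapomorphy; uninformative for grouping).
Character 3 (derived state '1') is shared by all ingroup taxa — unites the whole ingroup.
Character 4: derived state '1' in Taxon 3, Taxon 4, Taxon 5, and Taxon 7 only — synapomorphy for {Taxon 3, Taxon 4, Taxon 5, Taxon 7}.
Character 5: derived state '1' in Taxon 4 and Taxon 5 only — synapomorphy for {Taxon 4, Taxon 5}.
Character 6 (derived state '0') is unique to Taxon 7 (autapomorphy; uninformative for grouping).
Most parsimonious ingroup topology: (((Taxon 7,(Taxon 4,Taxon 5)),Taxon 3),Taxon 1).
The clade {Taxon 3, Taxon 4, Taxon 5, Taxon 7} is supported by Character 4: its derived state '1' occurs in exactly those taxa and in no other taxon (including the outgroup).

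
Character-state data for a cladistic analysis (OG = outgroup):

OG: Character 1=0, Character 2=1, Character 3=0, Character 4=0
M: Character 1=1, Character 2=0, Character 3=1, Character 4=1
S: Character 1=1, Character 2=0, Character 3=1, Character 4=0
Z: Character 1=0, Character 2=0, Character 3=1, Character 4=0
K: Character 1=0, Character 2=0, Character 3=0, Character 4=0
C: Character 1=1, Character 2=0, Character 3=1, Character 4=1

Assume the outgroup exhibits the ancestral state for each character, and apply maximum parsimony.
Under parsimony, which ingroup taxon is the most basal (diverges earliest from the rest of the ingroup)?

Character polarity is set by the outgroup: the derived state is whichever differs from the outgroup's state, so for Character 2 the derived state is '0', and for the remaining characters it is '1'.
Only C, M, and S show the derived state '1' for Character 1, supporting them as a clade.
All ingroup taxa share the derived state '0' for Character 2; it defines the ingroup but does not resolve relationships within it.
Only C, M, S, and Z show the derived state '1' for Character 3, supporting them as a clade.
Character 4: derived state '1' in C and M only — synapomorphy for {C, M}.
Most parsimonious ingroup topology: ((((M,C),S),Z),K).
K is sister to the clade containing all other ingroup taxa, so it is the earliest-diverging (most basal) ingroup lineage.

K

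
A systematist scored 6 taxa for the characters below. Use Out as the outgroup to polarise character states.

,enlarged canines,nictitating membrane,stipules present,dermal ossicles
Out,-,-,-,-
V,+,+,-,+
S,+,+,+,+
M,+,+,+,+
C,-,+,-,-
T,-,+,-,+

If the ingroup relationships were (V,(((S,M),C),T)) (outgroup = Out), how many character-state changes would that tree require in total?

6

Map each character onto (V,(((S,M),C),T)) (rooted by Out) and count the minimum state changes it requires (Fitch parsimony):
enlarged canines: 2; nictitating membrane: 1; stipules present: 1; dermal ossicles: 2.
Total tree length = 6.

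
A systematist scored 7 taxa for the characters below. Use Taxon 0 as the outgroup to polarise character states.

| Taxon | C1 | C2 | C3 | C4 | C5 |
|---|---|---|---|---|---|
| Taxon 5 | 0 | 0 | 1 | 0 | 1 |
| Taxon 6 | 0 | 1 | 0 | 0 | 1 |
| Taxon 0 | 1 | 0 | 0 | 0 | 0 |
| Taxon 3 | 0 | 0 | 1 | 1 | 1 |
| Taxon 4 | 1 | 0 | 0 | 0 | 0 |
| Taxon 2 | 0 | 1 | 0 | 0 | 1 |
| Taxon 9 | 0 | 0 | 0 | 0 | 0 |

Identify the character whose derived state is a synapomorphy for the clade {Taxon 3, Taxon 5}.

C3

Character polarity is set by the outgroup: the derived state is whichever differs from the outgroup's state, so for C1 the derived state is '0', and for the remaining characters it is '1'.
C1: derived state '0' in Taxon 2, Taxon 3, Taxon 5, Taxon 6, and Taxon 9 only — synapomorphy for {Taxon 2, Taxon 3, Taxon 5, Taxon 6, Taxon 9}.
C2: derived state '1' in Taxon 2 and Taxon 6 only — synapomorphy for {Taxon 2, Taxon 6}.
C3: derived state '1' in Taxon 3 and Taxon 5 only — synapomorphy for {Taxon 3, Taxon 5}.
C4 (derived state '1') is unique to Taxon 3 (autapomorphy; uninformative for grouping).
C5 (derived state '1') is shared by Taxon 2, Taxon 3, Taxon 5, and Taxon 6 — a synapomorphy uniting that clade.
Most parsimonious ingroup topology: ((((Taxon 6,Taxon 2),(Taxon 3,Taxon 5)),Taxon 9),Taxon 4).
The clade {Taxon 3, Taxon 5} is supported by C3: its derived state '1' occurs in exactly those taxa and in no other taxon (including the outgroup).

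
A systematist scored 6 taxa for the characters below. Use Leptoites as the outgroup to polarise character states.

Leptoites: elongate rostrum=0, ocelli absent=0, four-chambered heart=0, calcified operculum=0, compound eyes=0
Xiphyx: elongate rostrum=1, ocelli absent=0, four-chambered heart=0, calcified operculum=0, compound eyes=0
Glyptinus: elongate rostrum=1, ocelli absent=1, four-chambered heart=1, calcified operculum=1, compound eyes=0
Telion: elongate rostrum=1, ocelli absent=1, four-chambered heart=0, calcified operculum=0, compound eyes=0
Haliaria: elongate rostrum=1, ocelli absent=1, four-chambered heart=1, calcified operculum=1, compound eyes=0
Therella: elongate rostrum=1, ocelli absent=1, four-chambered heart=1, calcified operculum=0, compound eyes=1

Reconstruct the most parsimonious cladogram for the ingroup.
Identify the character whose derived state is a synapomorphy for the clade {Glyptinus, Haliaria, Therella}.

The outgroup has state '0' for every character, so '1' is the derived state throughout.
All ingroup taxa share the derived state '1' for elongate rostrum; it defines the ingroup but does not resolve relationships within it.
ocelli absent: derived state '1' in Glyptinus, Haliaria, Telion, and Therella only — synapomorphy for {Glyptinus, Haliaria, Telion, Therella}.
four-chambered heart (derived state '1') is shared by Glyptinus, Haliaria, and Therella — a synapomorphy uniting that clade.
calcified operculum (derived state '1') is shared by Glyptinus and Haliaria — a synapomorphy uniting that clade.
compound eyes: derived state '1' in Therella only — an autapomorphy, so it tells us nothing about relationships among taxa.
Most parsimonious ingroup topology: (Xiphyx,(((Glyptinus,Haliaria),Therella),Telion)).
The clade {Glyptinus, Haliaria, Therella} is supported by four-chambered heart: its derived state '1' occurs in exactly those taxa and in no other taxon (including the outgroup).

four-chambered heart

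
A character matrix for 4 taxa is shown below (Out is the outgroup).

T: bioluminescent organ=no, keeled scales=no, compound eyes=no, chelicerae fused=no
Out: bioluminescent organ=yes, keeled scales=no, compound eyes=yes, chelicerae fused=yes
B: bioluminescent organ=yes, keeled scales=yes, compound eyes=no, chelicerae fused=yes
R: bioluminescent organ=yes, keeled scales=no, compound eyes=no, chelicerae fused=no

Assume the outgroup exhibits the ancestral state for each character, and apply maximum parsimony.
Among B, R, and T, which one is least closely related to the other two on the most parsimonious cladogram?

Character polarity is set by the outgroup: the derived state is whichever differs from the outgroup's state, so for bioluminescent organ, compound eyes, chelicerae fused the derived state is 'no', and for the remaining characters it is 'yes'.
bioluminescent organ (derived state 'no') is unique to T (autapomorphy; uninformative for grouping).
keeled scales: derived state 'yes' in B only — an autapomorphy, so it tells us nothing about relationships among taxa.
All ingroup taxa share the derived state 'no' for compound eyes; it defines the ingroup but does not resolve relationships within it.
chelicerae fused (derived state 'no') is shared by R and T — a synapomorphy uniting that clade.
Most parsimonious ingroup topology: (B,(R,T)).
R and T share a more recent common ancestor with each other than either does with B, so B is the least closely related of the three.

B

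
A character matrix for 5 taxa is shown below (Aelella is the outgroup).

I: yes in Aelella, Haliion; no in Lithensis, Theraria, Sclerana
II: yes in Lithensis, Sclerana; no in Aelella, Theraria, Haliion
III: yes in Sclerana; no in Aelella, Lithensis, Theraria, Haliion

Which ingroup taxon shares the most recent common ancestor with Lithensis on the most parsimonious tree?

Sclerana

Character polarity is set by the outgroup: the derived state is whichever differs from the outgroup's state, so for I the derived state is 'no', and for the remaining characters it is 'yes'.
Only Lithensis, Sclerana, and Theraria show the derived state 'no' for I, supporting them as a clade.
II: derived state 'yes' in Lithensis and Sclerana only — synapomorphy for {Lithensis, Sclerana}.
III: derived state 'yes' in Sclerana only — an autapomorphy, so it tells us nothing about relationships among taxa.
Most parsimonious ingroup topology: (((Lithensis,Sclerana),Theraria),Haliion).
Lithensis and Sclerana form a cherry on this tree, so they are sister taxa.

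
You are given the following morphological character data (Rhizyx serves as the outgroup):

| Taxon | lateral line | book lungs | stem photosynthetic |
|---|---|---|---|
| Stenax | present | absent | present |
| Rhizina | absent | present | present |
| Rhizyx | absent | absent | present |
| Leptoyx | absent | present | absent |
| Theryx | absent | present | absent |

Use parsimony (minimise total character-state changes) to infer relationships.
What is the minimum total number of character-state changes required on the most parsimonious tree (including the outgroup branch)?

3

Character polarity is set by the outgroup: the derived state is whichever differs from the outgroup's state, so for stem photosynthetic the derived state is 'absent', and for the remaining characters it is 'present'.
lateral line: derived state 'present' in Stenax only — an autapomorphy, so it tells us nothing about relationships among taxa.
Only Leptoyx, Rhizina, and Theryx show the derived state 'present' for book lungs, supporting them as a clade.
stem photosynthetic: derived state 'absent' in Leptoyx and Theryx only — synapomorphy for {Leptoyx, Theryx}.
Most parsimonious ingroup topology: ((Rhizina,(Leptoyx,Theryx)),Stenax).
Changes per character on this tree: lateral line: 1; book lungs: 1; stem photosynthetic: 1.
Total = 3.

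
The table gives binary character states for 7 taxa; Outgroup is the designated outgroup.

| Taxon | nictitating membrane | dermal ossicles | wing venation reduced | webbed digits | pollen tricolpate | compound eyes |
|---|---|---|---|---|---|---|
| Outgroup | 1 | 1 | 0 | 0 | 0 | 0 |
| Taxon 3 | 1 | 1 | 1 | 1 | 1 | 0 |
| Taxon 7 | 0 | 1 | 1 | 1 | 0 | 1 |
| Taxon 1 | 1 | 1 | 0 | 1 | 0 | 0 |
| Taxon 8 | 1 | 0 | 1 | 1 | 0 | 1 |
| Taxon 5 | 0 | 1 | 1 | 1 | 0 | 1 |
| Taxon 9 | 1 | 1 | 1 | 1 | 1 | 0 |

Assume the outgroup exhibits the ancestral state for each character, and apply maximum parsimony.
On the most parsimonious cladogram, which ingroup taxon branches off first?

Taxon 1

Character polarity is set by the outgroup: the derived state is whichever differs from the outgroup's state, so for nictitating membrane, dermal ossicles the derived state is '0', and for the remaining characters it is '1'.
nictitating membrane (derived state '0') is shared by Taxon 5 and Taxon 7 — a synapomorphy uniting that clade.
dermal ossicles: derived state '0' in Taxon 8 only — an autapomorphy, so it tells us nothing about relationships among taxa.
wing venation reduced: derived state '1' in Taxon 3, Taxon 5, Taxon 7, Taxon 8, and Taxon 9 only — synapomorphy for {Taxon 3, Taxon 5, Taxon 7, Taxon 8, Taxon 9}.
webbed digits (derived state '1') is shared by all ingroup taxa — unites the whole ingroup.
pollen tricolpate: derived state '1' in Taxon 3 and Taxon 9 only — synapomorphy for {Taxon 3, Taxon 9}.
Only Taxon 5, Taxon 7, and Taxon 8 show the derived state '1' for compound eyes, supporting them as a clade.
Most parsimonious ingroup topology: (((Taxon 3,Taxon 9),((Taxon 7,Taxon 5),Taxon 8)),Taxon 1).
Taxon 1 is sister to the clade containing all other ingroup taxa, so it is the earliest-diverging (most basal) ingroup lineage.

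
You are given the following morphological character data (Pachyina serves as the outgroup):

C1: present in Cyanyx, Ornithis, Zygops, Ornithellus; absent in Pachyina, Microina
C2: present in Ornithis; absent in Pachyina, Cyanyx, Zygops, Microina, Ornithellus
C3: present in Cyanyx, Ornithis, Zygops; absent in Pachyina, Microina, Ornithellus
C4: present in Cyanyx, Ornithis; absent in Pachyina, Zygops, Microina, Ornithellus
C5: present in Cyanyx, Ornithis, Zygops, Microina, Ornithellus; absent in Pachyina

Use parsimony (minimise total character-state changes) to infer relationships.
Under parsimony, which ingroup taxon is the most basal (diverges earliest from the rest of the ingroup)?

The outgroup has state 'absent' for every character, so 'present' is the derived state throughout.
Only Cyanyx, Ornithellus, Ornithis, and Zygops show the derived state 'present' for C1, supporting them as a clade.
C2: derived state 'present' in Ornithis only — an autapomorphy, so it tells us nothing about relationships among taxa.
C3: derived state 'present' in Cyanyx, Ornithis, and Zygops only — synapomorphy for {Cyanyx, Ornithis, Zygops}.
C4 (derived state 'present') is shared by Cyanyx and Ornithis — a synapomorphy uniting that clade.
All ingroup taxa share the derived state 'present' for C5; it defines the ingroup but does not resolve relationships within it.
Most parsimonious ingroup topology: ((((Cyanyx,Ornithis),Zygops),Ornithellus),Microina).
Microina is sister to the clade containing all other ingroup taxa, so it is the earliest-diverging (most basal) ingroup lineage.

Microina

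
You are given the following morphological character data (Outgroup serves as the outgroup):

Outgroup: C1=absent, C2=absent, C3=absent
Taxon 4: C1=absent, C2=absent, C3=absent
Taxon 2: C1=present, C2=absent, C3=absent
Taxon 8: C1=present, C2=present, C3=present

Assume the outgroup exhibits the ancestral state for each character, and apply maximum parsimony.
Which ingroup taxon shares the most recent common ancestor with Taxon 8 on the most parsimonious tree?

The outgroup has state 'absent' for every character, so 'present' is the derived state throughout.
C1: derived state 'present' in Taxon 2 and Taxon 8 only — synapomorphy for {Taxon 2, Taxon 8}.
C2 (derived state 'present') is unique to Taxon 8 (autapomorphy; uninformative for grouping).
C3: derived state 'present' in Taxon 8 only — an autapomorphy, so it tells us nothing about relationships among taxa.
Most parsimonious ingroup topology: (Taxon 4,(Taxon 2,Taxon 8)).
Taxon 8 and Taxon 2 form a cherry on this tree, so they are sister taxa.

Taxon 2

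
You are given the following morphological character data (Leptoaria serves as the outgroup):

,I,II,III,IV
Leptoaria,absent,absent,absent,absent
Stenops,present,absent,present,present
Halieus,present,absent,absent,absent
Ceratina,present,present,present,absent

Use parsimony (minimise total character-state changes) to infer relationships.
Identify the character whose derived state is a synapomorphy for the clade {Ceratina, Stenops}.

III

The outgroup has state 'absent' for every character, so 'present' is the derived state throughout.
All ingroup taxa share the derived state 'present' for I; it defines the ingroup but does not resolve relationships within it.
II: derived state 'present' in Ceratina only — an autapomorphy, so it tells us nothing about relationships among taxa.
III: derived state 'present' in Ceratina and Stenops only — synapomorphy for {Ceratina, Stenops}.
IV (derived state 'present') is unique to Stenops (autapomorphy; uninformative for grouping).
Most parsimonious ingroup topology: ((Stenops,Ceratina),Halieus).
The clade {Ceratina, Stenops} is supported by III: its derived state 'present' occurs in exactly those taxa and in no other taxon (including the outgroup).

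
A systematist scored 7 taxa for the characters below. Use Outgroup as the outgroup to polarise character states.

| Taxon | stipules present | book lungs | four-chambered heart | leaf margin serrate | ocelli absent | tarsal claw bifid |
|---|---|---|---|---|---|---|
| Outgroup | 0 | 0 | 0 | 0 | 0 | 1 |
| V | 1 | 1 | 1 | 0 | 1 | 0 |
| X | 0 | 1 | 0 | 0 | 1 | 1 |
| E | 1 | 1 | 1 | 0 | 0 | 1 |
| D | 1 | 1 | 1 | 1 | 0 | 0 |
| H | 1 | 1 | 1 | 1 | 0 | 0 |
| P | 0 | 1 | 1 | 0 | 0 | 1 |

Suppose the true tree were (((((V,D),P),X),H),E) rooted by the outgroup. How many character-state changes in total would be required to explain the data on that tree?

Map each character onto (((((V,D),P),X),H),E) (rooted by Outgroup) and count the minimum state changes it requires (Fitch parsimony):
stipules present: 3; book lungs: 1; four-chambered heart: 2; leaf margin serrate: 2; ocelli absent: 2; tarsal claw bifid: 2.
Total tree length = 12.

12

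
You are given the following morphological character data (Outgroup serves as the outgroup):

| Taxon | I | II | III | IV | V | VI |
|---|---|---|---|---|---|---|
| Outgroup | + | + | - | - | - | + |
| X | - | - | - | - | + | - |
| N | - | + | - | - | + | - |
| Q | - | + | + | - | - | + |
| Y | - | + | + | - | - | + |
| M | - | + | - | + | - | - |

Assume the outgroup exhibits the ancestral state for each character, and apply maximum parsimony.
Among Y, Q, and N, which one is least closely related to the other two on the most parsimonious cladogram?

Character polarity is set by the outgroup: the derived state is whichever differs from the outgroup's state, so for I, II, VI the derived state is '-', and for the remaining characters it is '+'.
All ingroup taxa share the derived state '-' for I; it defines the ingroup but does not resolve relationships within it.
II (derived state '-') is unique to X (autapomorphy; uninformative for grouping).
Only Q and Y show the derived state '+' for III, supporting them as a clade.
IV (derived state '+') is unique to M (autapomorphy; uninformative for grouping).
Only N and X show the derived state '+' for V, supporting them as a clade.
VI (derived state '-') is shared by M, N, and X — a synapomorphy uniting that clade.
Most parsimonious ingroup topology: (((X,N),M),(Q,Y)).
Y and Q share a more recent common ancestor with each other than either does with N, so N is the least closely related of the three.

N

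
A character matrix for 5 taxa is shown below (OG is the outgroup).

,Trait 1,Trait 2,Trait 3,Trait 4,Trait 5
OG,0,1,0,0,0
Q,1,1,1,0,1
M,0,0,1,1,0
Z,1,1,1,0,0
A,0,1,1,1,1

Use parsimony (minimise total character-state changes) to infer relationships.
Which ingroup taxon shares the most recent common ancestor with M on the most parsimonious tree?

Character polarity is set by the outgroup: the derived state is whichever differs from the outgroup's state, so for Trait 2 the derived state is '0', and for the remaining characters it is '1'.
Trait 1 (derived state '1') is shared by Q and Z — a synapomorphy uniting that clade.
Trait 2 (derived state '0') is unique to M (autapomorphy; uninformative for grouping).
Trait 3 (derived state '1') is shared by all ingroup taxa — unites the whole ingroup.
Trait 4: derived state '1' in A and M only — synapomorphy for {A, M}.
Trait 5 (state '1') occurs in A and Q but conflicts with the nesting implied by the other characters — most parsimoniously interpreted as homoplasy.
Most parsimonious ingroup topology: ((Q,Z),(M,A)).
M and A form a cherry on this tree, so they are sister taxa.

A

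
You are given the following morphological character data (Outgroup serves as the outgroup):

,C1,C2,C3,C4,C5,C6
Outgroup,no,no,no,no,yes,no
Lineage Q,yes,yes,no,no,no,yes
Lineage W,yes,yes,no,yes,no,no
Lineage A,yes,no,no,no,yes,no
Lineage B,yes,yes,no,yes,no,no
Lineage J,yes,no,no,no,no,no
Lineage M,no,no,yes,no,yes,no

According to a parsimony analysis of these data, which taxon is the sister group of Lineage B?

Lineage W

Character polarity is set by the outgroup: the derived state is whichever differs from the outgroup's state, so for C5 the derived state is 'no', and for the remaining characters it is 'yes'.
C1 (derived state 'yes') is shared by Lineage A, Lineage B, Lineage J, Lineage Q, and Lineage W — a synapomorphy uniting that clade.
Only Lineage B, Lineage Q, and Lineage W show the derived state 'yes' for C2, supporting them as a clade.
C3 (derived state 'yes') is unique to Lineage M (autapomorphy; uninformative for grouping).
C4: derived state 'yes' in Lineage B and Lineage W only — synapomorphy for {Lineage B, Lineage W}.
C5 (derived state 'no') is shared by Lineage B, Lineage J, Lineage Q, and Lineage W — a synapomorphy uniting that clade.
C6 (derived state 'yes') is unique to Lineage Q (autapomorphy; uninformative for grouping).
Most parsimonious ingroup topology: ((((Lineage Q,(Lineage W,Lineage B)),Lineage J),Lineage A),Lineage M).
Lineage B and Lineage W form a cherry on this tree, so they are sister taxa.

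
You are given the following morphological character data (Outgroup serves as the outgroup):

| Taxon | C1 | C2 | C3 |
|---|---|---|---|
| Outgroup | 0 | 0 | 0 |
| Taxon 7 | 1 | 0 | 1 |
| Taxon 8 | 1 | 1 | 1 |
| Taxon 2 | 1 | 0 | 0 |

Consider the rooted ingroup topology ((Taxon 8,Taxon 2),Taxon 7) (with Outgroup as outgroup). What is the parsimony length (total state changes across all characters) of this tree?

4

Map each character onto ((Taxon 8,Taxon 2),Taxon 7) (rooted by Outgroup) and count the minimum state changes it requires (Fitch parsimony):
C1: 1; C2: 1; C3: 2.
Total tree length = 4.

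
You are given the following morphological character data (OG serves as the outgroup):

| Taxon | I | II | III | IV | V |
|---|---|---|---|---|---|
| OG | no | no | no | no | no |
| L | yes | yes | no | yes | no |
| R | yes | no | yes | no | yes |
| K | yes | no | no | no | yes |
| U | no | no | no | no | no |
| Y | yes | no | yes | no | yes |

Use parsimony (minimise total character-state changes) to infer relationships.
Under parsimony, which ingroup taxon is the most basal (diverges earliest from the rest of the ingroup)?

U

The outgroup has state 'no' for every character, so 'yes' is the derived state throughout.
I (derived state 'yes') is shared by K, L, R, and Y — a synapomorphy uniting that clade.
II: derived state 'yes' in L only — an autapomorphy, so it tells us nothing about relationships among taxa.
Only R and Y show the derived state 'yes' for III, supporting them as a clade.
IV (derived state 'yes') is unique to L (autapomorphy; uninformative for grouping).
V: derived state 'yes' in K, R, and Y only — synapomorphy for {K, R, Y}.
Most parsimonious ingroup topology: ((L,((R,Y),K)),U).
U is sister to the clade containing all other ingroup taxa, so it is the earliest-diverging (most basal) ingroup lineage.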